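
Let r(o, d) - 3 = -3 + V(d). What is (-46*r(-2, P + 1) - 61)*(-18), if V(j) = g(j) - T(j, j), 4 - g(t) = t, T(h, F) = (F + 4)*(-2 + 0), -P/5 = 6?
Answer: -12978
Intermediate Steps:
P = -30 (P = -5*6 = -30)
T(h, F) = -8 - 2*F (T(h, F) = (4 + F)*(-2) = -8 - 2*F)
g(t) = 4 - t
V(j) = 12 + j (V(j) = (4 - j) - (-8 - 2*j) = (4 - j) + (8 + 2*j) = 12 + j)
r(o, d) = 12 + d (r(o, d) = 3 + (-3 + (12 + d)) = 3 + (9 + d) = 12 + d)
(-46*r(-2, P + 1) - 61)*(-18) = (-46*(12 + (-30 + 1)) - 61)*(-18) = (-46*(12 - 29) - 61)*(-18) = (-46*(-17) - 61)*(-18) = (782 - 61)*(-18) = 721*(-18) = -12978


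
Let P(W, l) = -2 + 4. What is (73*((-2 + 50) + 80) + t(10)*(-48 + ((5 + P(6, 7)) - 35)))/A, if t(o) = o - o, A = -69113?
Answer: -9344/69113 ≈ -0.13520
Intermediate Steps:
P(W, l) = 2
t(o) = 0
(73*((-2 + 50) + 80) + t(10)*(-48 + ((5 + P(6, 7)) - 35)))/A = (73*((-2 + 50) + 80) + 0*(-48 + ((5 + 2) - 35)))/(-69113) = (73*(48 + 80) + 0*(-48 + (7 - 35)))*(-1/69113) = (73*128 + 0*(-48 - 28))*(-1/69113) = (9344 + 0*(-76))*(-1/69113) = (9344 + 0)*(-1/69113) = 9344*(-1/69113) = -9344/69113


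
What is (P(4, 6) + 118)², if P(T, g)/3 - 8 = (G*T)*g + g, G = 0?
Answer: 25600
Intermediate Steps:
P(T, g) = 24 + 3*g (P(T, g) = 24 + 3*((0*T)*g + g) = 24 + 3*(0*g + g) = 24 + 3*(0 + g) = 24 + 3*g)
(P(4, 6) + 118)² = ((24 + 3*6) + 118)² = ((24 + 18) + 118)² = (42 + 118)² = 160² = 25600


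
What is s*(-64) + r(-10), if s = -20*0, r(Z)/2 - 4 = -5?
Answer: -2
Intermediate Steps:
r(Z) = -2 (r(Z) = 8 + 2*(-5) = 8 - 10 = -2)
s = 0
s*(-64) + r(-10) = 0*(-64) - 2 = 0 - 2 = -2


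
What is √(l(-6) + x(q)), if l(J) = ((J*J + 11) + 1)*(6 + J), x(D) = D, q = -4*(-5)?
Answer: 2*√5 ≈ 4.4721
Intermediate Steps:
q = 20
l(J) = (6 + J)*(12 + J²) (l(J) = ((J² + 11) + 1)*(6 + J) = ((11 + J²) + 1)*(6 + J) = (12 + J²)*(6 + J) = (6 + J)*(12 + J²))
√(l(-6) + x(q)) = √((72 + (-6)³ + 6*(-6)² + 12*(-6)) + 20) = √((72 - 216 + 6*36 - 72) + 20) = √((72 - 216 + 216 - 72) + 20) = √(0 + 20) = √20 = 2*√5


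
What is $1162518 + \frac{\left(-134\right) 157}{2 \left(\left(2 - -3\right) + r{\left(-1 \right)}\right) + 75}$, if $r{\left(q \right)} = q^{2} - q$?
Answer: $\frac{103443064}{89} \approx 1.1623 \cdot 10^{6}$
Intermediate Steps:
$1162518 + \frac{\left(-134\right) 157}{2 \left(\left(2 - -3\right) + r{\left(-1 \right)}\right) + 75} = 1162518 + \frac{\left(-134\right) 157}{2 \left(\left(2 - -3\right) - \left(-1 - 1\right)\right) + 75} = 1162518 - \frac{21038}{2 \left(\left(2 + 3\right) - -2\right) + 75} = 1162518 - \frac{21038}{2 \left(5 + 2\right) + 75} = 1162518 - \frac{21038}{2 \cdot 7 + 75} = 1162518 - \frac{21038}{14 + 75} = 1162518 - \frac{21038}{89} = \frac{103443064}{89}$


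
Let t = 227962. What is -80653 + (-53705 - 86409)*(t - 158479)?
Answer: -9735621715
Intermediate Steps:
-80653 + (-53705 - 86409)*(t - 158479) = -80653 + (-53705 - 86409)*(227962 - 158479) = -80653 - 140114*69483 = -80653 - 9735541062 = -9735621715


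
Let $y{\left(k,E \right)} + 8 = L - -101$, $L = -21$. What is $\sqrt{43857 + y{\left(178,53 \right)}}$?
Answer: $3 \sqrt{4881} \approx 209.59$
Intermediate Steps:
$y{\left(k,E \right)} = 72$ ($y{\left(k,E \right)} = -8 - -80 = -8 + \left(-21 + 101\right) = -8 + 80 = 72$)
$\sqrt{43857 + y{\left(178,53 \right)}} = \sqrt{43857 + 72} = \sqrt{43929} = 3 \sqrt{4881}$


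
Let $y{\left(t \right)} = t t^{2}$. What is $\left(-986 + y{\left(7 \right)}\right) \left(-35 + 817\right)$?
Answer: $-502826$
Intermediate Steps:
$y{\left(t \right)} = t^{3}$
$\left(-986 + y{\left(7 \right)}\right) \left(-35 + 817\right) = \left(-986 + 7^{3}\right) \left(-35 + 817\right) = \left(-986 + 343\right) 782 = \left(-643\right) 782 = -502826$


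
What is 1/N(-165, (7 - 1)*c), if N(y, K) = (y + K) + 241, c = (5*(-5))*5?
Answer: -1/674 ≈ -0.0014837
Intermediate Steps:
c = -125 (c = -25*5 = -125)
N(y, K) = 241 + K + y (N(y, K) = (K + y) + 241 = 241 + K + y)
1/N(-165, (7 - 1)*c) = 1/(241 + (7 - 1)*(-125) - 165) = 1/(241 + 6*(-125) - 165) = 1/(241 - 750 - 165) = 1/(-674) = -1/674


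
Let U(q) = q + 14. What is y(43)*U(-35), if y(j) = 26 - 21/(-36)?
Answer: -2233/4 ≈ -558.25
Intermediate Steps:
y(j) = 319/12 (y(j) = 26 - 21*(-1)/36 = 26 - 1*(-7/12) = 26 + 7/12 = 319/12)
U(q) = 14 + q
y(43)*U(-35) = 319*(14 - 35)/12 = (319/12)*(-21) = -2233/4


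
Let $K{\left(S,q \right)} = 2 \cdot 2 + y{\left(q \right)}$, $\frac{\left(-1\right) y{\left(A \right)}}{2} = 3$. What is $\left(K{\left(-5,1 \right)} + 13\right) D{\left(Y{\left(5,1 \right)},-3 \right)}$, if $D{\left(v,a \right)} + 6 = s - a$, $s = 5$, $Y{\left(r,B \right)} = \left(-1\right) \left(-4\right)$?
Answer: $22$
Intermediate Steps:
$Y{\left(r,B \right)} = 4$
$D{\left(v,a \right)} = -1 - a$ ($D{\left(v,a \right)} = -6 - \left(-5 + a\right) = -1 - a$)
$y{\left(A \right)} = -6$ ($y{\left(A \right)} = \left(-2\right) 3 = -6$)
$K{\left(S,q \right)} = -2$ ($K{\left(S,q \right)} = 2 \cdot 2 - 6 = 4 - 6 = -2$)
$\left(K{\left(-5,1 \right)} + 13\right) D{\left(Y{\left(5,1 \right)},-3 \right)} = \left(-2 + 13\right) \left(-1 - -3\right) = 11 \left(-1 + 3\right) = 11 \cdot 2 = 22$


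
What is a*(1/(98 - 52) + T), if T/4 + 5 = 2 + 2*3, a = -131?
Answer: -72443/46 ≈ -1574.8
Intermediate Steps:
T = 12 (T = -20 + 4*(2 + 2*3) = -20 + 4*(2 + 6) = -20 + 4*8 = -20 + 32 = 12)
a*(1/(98 - 52) + T) = -131*(1/(98 - 52) + 12) = -131*(1/46 + 12) = -131*553/46 = -72443/46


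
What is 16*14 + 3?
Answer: 227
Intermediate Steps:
16*14 + 3 = 224 + 3 = 227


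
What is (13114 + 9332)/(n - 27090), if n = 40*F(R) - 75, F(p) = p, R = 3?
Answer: -2494/3005 ≈ -0.82995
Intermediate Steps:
n = 45 (n = 40*3 - 75 = 120 - 75 = 45)
(13114 + 9332)/(n - 27090) = (13114 + 9332)/(45 - 27090) = 22446/(-27045) = 22446*(-1/27045) = -2494/3005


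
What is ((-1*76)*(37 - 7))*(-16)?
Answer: 36480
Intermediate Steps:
((-1*76)*(37 - 7))*(-16) = -76*30*(-16) = -2280*(-16) = 36480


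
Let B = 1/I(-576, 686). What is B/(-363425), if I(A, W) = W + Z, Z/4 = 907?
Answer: -1/1567815450 ≈ -6.3783e-10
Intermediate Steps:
Z = 3628 (Z = 4*907 = 3628)
I(A, W) = 3628 + W (I(A, W) = W + 3628 = 3628 + W)
B = 1/4314 (B = 1/(3628 + 686) = 1/4314 ≈ 0.00023180)
B/(-363425) = (1/4314)/(-363425) = (1/4314)*(-1/363425) = -1/1567815450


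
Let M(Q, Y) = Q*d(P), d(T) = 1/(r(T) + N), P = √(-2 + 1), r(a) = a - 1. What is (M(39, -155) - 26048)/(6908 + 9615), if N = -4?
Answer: -41/26 - 3*I/33046 ≈ -1.5769 - 9.0783e-5*I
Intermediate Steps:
r(a) = -1 + a
P = I (P = √(-1) = I ≈ 1.0*I)
d(T) = 1/(-5 + T) (d(T) = 1/((-1 + T) - 4) = 1/(-5 + T))
M(Q, Y) = Q*(-5 - I)/26 (M(Q, Y) = Q/(-5 + I) = Q*((-5 - I)/26) = Q*(-5 - I)/26)
(M(39, -155) - 26048)/(6908 + 9615) = (-1/26*39*(5 + I) - 26048)/(6908 + 9615) = ((-15/2 - 3*I/2) - 26048)/16523 = (-52111/2 - 3*I/2)*(1/16523) = -41/26 - 3*I/33046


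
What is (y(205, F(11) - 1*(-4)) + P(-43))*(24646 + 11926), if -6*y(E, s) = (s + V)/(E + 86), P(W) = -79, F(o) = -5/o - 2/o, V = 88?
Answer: -9254416598/3201 ≈ -2.8911e+6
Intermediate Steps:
F(o) = -7/o
y(E, s) = -(88 + s)/(6*(86 + E)) (y(E, s) = -(s + 88)/(6*(E + 86)) = -(88 + s)/(6*(86 + E)))
(y(205, F(11) - 1*(-4)) + P(-43))*(24646 + 11926) = ((-88 - (-7/11 - 1*(-4)))/(6*(86 + 205)) - 79)*(24646 + 11926) = ((⅙)*(-88 - (-7*1/11 + 4))/291 - 79)*36572 = ((⅙)*(1/291)*(-88 - (-7/11 + 4)) - 79)*36572 = ((⅙)*(1/291)*(-88 - 1*37/11) - 79)*36572 = ((⅙)*(1/291)*(-88 - 37/11) - 79)*36572 = ((⅙)*(1/291)*(-1005/11) - 79)*36572 = (-335/6402 - 79)*36572 = -506093/6402*36572 = -9254416598/3201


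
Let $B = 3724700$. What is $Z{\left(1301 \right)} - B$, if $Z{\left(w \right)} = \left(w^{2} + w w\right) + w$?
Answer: $-338197$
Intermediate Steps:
$Z{\left(w \right)} = w + 2 w^{2}$ ($Z{\left(w \right)} = \left(w^{2} + w^{2}\right) + w = 2 w^{2} + w = w + 2 w^{2}$)
$Z{\left(1301 \right)} - B = 1301 \left(1 + 2 \cdot 1301\right) - 3724700 = 1301 \left(1 + 2602\right) - 3724700 = 1301 \cdot 2603 - 3724700 = 3386503 - 3724700 = -338197$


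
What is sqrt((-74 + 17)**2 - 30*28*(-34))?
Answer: sqrt(31809) ≈ 178.35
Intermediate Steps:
sqrt((-74 + 17)**2 - 30*28*(-34)) = sqrt((-57)**2 - 840*(-34)) = sqrt(3249 + 28560) = sqrt(31809)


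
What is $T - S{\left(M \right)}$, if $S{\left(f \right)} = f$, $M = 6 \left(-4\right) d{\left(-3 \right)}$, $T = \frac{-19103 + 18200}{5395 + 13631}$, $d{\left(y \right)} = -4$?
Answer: $- \frac{87019}{906} \approx -96.047$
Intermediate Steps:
$T = - \frac{43}{906}$ ($T = - \frac{903}{19026} = \left(-903\right) \frac{1}{19026} = - \frac{43}{906} \approx -0.047461$)
$M = 96$ ($M = 6 \left(-4\right) \left(-4\right) = \left(-24\right) \left(-4\right) = 96$)
$T - S{\left(M \right)} = - \frac{43}{906} - 96 = - \frac{87019}{906}$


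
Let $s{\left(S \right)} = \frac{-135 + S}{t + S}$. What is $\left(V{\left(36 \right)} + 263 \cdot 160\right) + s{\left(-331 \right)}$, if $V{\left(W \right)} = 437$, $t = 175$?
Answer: $\frac{3316559}{78} \approx 42520.0$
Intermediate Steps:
$s{\left(S \right)} = \frac{-135 + S}{175 + S}$
$\left(V{\left(36 \right)} + 263 \cdot 160\right) + s{\left(-331 \right)} = \left(437 + 263 \cdot 160\right) + \frac{-135 - 331}{175 - 331} = \left(437 + 42080\right) + \frac{1}{-156} \left(-466\right) = 42517 - - \frac{233}{78} = 42517 + \frac{233}{78} = \frac{3316559}{78}$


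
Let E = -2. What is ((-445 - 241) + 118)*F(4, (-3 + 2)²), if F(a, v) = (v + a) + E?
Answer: -1704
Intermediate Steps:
F(a, v) = -2 + a + v (F(a, v) = (v + a) - 2 = (a + v) - 2 = -2 + a + v)
((-445 - 241) + 118)*F(4, (-3 + 2)²) = ((-445 - 241) + 118)*(-2 + 4 + (-3 + 2)²) = (-686 + 118)*(-2 + 4 + (-1)²) = -568*(-2 + 4 + 1) = -568*3 = -1704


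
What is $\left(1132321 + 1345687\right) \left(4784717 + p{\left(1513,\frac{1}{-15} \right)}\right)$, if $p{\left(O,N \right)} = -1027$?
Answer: $11854022089520$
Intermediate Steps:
$\left(1132321 + 1345687\right) \left(4784717 + p{\left(1513,\frac{1}{-15} \right)}\right) = \left(1132321 + 1345687\right) \left(4784717 - 1027\right) = 2478008 \cdot 4783690 = 11854022089520$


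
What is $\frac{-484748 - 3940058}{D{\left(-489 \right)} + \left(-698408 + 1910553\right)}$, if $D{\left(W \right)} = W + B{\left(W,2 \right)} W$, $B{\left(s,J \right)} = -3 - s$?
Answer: $- \frac{2212403}{487001} \approx -4.5429$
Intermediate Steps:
$D{\left(W \right)} = W + W \left(-3 - W\right)$ ($D{\left(W \right)} = W + \left(-3 - W\right) W = W + W \left(-3 - W\right)$)
$\frac{-484748 - 3940058}{D{\left(-489 \right)} + \left(-698408 + 1910553\right)} = \frac{-484748 - 3940058}{\left(-1\right) \left(-489\right) \left(2 - 489\right) + \left(-698408 + 1910553\right)} = - \frac{4424806}{\left(-1\right) \left(-489\right) \left(-487\right) + 1212145} = - \frac{4424806}{-238143 + 1212145} = - \frac{4424806}{974002} = \left(-4424806\right) \frac{1}{974002} = - \frac{2212403}{487001}$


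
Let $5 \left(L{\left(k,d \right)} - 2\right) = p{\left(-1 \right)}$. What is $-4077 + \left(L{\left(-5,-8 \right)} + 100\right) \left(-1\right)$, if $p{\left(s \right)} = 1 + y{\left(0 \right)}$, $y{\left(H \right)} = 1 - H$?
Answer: $- \frac{20897}{5} \approx -4179.4$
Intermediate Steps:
$p{\left(s \right)} = 2$ ($p{\left(s \right)} = 1 + \left(1 - 0\right) = 1 + \left(1 + 0\right) = 1 + 1 = 2$)
$L{\left(k,d \right)} = \frac{12}{5}$ ($L{\left(k,d \right)} = 2 + \frac{1}{5} \cdot 2 = 2 + \frac{2}{5} = \frac{12}{5}$)
$-4077 + \left(L{\left(-5,-8 \right)} + 100\right) \left(-1\right) = -4077 + \left(\frac{12}{5} + 100\right) \left(-1\right) = -4077 + \frac{512}{5} \left(-1\right) = -4077 - \frac{512}{5} = - \frac{20897}{5}$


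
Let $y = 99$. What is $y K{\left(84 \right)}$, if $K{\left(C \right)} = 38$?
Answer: $3762$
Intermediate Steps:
$y K{\left(84 \right)} = 99 \cdot 38 = 3762$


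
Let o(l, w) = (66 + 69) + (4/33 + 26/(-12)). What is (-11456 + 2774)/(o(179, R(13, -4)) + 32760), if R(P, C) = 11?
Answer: -63668/241215 ≈ -0.26395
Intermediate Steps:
o(l, w) = 2925/22 (o(l, w) = 135 + (4*(1/33) + 26*(-1/12)) = 135 + (4/33 - 13/6) = 135 - 45/22 = 2925/22)
(-11456 + 2774)/(o(179, R(13, -4)) + 32760) = (-11456 + 2774)/(2925/22 + 32760) = -8682/723645/22 = -8682*22/723645 = -63668/241215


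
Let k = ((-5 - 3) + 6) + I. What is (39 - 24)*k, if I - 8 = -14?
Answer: -120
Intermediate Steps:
I = -6 (I = 8 - 14 = -6)
k = -8 (k = ((-5 - 3) + 6) - 6 = (-8 + 6) - 6 = -2 - 6 = -8)
(39 - 24)*k = (39 - 24)*(-8) = 15*(-8) = -120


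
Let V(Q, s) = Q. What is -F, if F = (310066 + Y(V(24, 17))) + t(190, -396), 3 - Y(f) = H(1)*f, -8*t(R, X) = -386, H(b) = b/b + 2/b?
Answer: -1240181/4 ≈ -3.1005e+5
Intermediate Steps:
H(b) = 1 + 2/b
t(R, X) = 193/4 (t(R, X) = -⅛*(-386) = 193/4)
Y(f) = 3 - 3*f (Y(f) = 3 - (2 + 1)/1*f = 3 - 1*3*f = 3 - 3*f)
F = 1240181/4 (F = (310066 + (3 - 3*24)) + 193/4 = (310066 + (3 - 72)) + 193/4 = (310066 - 69) + 193/4 = 309997 + 193/4 = 1240181/4 ≈ 3.1005e+5)
-F = -1*1240181/4 = -1240181/4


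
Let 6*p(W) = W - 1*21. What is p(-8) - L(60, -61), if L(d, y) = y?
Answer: 337/6 ≈ 56.167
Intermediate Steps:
p(W) = -7/2 + W/6 (p(W) = (W - 1*21)/6 = (W - 21)/6 = (-21 + W)/6 = -7/2 + W/6)
p(-8) - L(60, -61) = (-7/2 + (⅙)*(-8)) - 1*(-61) = (-7/2 - 4/3) + 61 = -29/6 + 61 = 337/6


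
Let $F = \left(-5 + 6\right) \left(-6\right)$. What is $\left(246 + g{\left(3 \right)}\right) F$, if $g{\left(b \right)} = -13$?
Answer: $-1398$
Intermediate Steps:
$F = -6$ ($F = 1 \left(-6\right) = -6$)
$\left(246 + g{\left(3 \right)}\right) F = \left(246 - 13\right) \left(-6\right) = 233 \left(-6\right) = -1398$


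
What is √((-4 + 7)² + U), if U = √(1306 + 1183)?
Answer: √(9 + √2489) ≈ 7.6740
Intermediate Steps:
U = √2489 ≈ 49.890
√((-4 + 7)² + U) = √((-4 + 7)² + √2489) = √(3² + √2489) = √(9 + √2489)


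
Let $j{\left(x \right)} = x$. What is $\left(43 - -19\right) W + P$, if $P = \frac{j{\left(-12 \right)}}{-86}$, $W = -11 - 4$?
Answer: $- \frac{39984}{43} \approx -929.86$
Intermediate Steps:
$W = -15$ ($W = -11 - 4 = -15$)
$P = \frac{6}{43}$ ($P = - \frac{12}{-86} = \left(-12\right) \left(- \frac{1}{86}\right) = \frac{6}{43} \approx 0.13953$)
$\left(43 - -19\right) W + P = \left(43 - -19\right) \left(-15\right) + \frac{6}{43} = \left(43 + 19\right) \left(-15\right) + \frac{6}{43} = 62 \left(-15\right) + \frac{6}{43} = -930 + \frac{6}{43} = - \frac{39984}{43}$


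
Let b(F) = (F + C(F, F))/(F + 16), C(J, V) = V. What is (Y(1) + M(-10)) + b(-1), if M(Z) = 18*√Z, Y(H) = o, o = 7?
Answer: 103/15 + 18*I*√10 ≈ 6.8667 + 56.921*I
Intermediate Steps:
Y(H) = 7
b(F) = 2*F/(16 + F) (b(F) = (F + F)/(F + 16) = (2*F)/(16 + F) = 2*F/(16 + F))
(Y(1) + M(-10)) + b(-1) = (7 + 18*√(-10)) + 2*(-1)/(16 - 1) = (7 + 18*(I*√10)) + 2*(-1)/15 = (7 + 18*I*√10) + 2*(-1)*(1/15) = (7 + 18*I*√10) - 2/15 = 103/15 + 18*I*√10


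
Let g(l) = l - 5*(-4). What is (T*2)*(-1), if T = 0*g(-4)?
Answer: 0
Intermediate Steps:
g(l) = 20 + l (g(l) = l + 20 = 20 + l)
T = 0 (T = 0*(20 - 4) = 0*16 = 0)
(T*2)*(-1) = (0*2)*(-1) = 0*(-1) = 0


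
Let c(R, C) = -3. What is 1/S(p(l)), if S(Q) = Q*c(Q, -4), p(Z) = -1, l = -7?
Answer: ⅓ ≈ 0.33333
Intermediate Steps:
S(Q) = -3*Q (S(Q) = Q*(-3) = -3*Q)
1/S(p(l)) = 1/(-3*(-1)) = 1/3 = ⅓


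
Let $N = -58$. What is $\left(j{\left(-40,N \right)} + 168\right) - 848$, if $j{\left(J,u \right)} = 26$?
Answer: $-654$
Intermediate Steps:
$\left(j{\left(-40,N \right)} + 168\right) - 848 = \left(26 + 168\right) - 848 = 194 - 848 = -654$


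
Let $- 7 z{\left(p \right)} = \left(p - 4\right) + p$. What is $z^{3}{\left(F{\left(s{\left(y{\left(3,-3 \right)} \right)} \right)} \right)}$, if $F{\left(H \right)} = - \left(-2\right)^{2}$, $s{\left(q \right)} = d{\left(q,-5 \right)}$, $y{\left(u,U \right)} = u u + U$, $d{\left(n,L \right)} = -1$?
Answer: $\frac{1728}{343} \approx 5.0379$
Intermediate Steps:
$y{\left(u,U \right)} = U + u^{2}$ ($y{\left(u,U \right)} = u^{2} + U = U + u^{2}$)
$s{\left(q \right)} = -1$
$F{\left(H \right)} = -4$ ($F{\left(H \right)} = \left(-1\right) 4 = -4$)
$z{\left(p \right)} = \frac{4}{7} - \frac{2 p}{7}$ ($z{\left(p \right)} = - \frac{\left(p - 4\right) + p}{7} = - \frac{\left(-4 + p\right) + p}{7} = - \frac{-4 + 2 p}{7} = \frac{4}{7} - \frac{2 p}{7}$)
$z^{3}{\left(F{\left(s{\left(y{\left(3,-3 \right)} \right)} \right)} \right)} = \left(\frac{4}{7} - - \frac{8}{7}\right)^{3} = \left(\frac{4}{7} + \frac{8}{7}\right)^{3} = \left(\frac{12}{7}\right)^{3} = \frac{1728}{343}$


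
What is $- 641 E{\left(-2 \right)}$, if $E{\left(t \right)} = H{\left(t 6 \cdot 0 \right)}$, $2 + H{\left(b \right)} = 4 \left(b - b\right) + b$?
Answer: $1282$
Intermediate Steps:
$H{\left(b \right)} = -2 + b$ ($H{\left(b \right)} = -2 + \left(4 \left(b - b\right) + b\right) = -2 + \left(4 \cdot 0 + b\right) = -2 + \left(0 + b\right) = -2 + b$)
$E{\left(t \right)} = -2$ ($E{\left(t \right)} = -2 + t 6 \cdot 0 = -2 + 6 t 0 = -2 + 0 = -2$)
$- 641 E{\left(-2 \right)} = \left(-641\right) \left(-2\right) = 1282$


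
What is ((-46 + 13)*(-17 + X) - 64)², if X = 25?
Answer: 107584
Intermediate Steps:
((-46 + 13)*(-17 + X) - 64)² = ((-46 + 13)*(-17 + 25) - 64)² = (-33*8 - 64)² = (-264 - 64)² = (-328)² = 107584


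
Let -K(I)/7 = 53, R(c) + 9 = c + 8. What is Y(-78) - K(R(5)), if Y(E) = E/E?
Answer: 372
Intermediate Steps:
R(c) = -1 + c (R(c) = -9 + (c + 8) = -9 + (8 + c) = -1 + c)
Y(E) = 1
K(I) = -371 (K(I) = -7*53 = -371)
Y(-78) - K(R(5)) = 1 - 1*(-371) = 1 + 371 = 372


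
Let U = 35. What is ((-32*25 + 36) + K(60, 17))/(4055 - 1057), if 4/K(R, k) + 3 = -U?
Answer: -7259/28481 ≈ -0.25487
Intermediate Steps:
K(R, k) = -2/19 (K(R, k) = 4/(-3 - 1*35) = 4/(-3 - 35) = 4/(-38) = 4*(-1/38) = -2/19)
((-32*25 + 36) + K(60, 17))/(4055 - 1057) = ((-32*25 + 36) - 2/19)/(4055 - 1057) = ((-800 + 36) - 2/19)/2998 = (-764 - 2/19)*(1/2998) = -14518/19*1/2998 = -7259/28481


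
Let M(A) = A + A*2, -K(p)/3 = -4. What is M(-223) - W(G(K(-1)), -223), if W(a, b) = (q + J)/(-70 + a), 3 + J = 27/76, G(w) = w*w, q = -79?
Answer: -3756251/5624 ≈ -667.90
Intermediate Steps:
K(p) = 12 (K(p) = -3*(-4) = 12)
G(w) = w²
J = -201/76 (J = -3 + 27/76 = -201/76 ≈ -2.6447)
M(A) = 3*A (M(A) = A + 2*A = 3*A)
W(a, b) = -6205/(76*(-70 + a)) (W(a, b) = (-79 - 201/76)/(-70 + a) = -6205/(76*(-70 + a)))
M(-223) - W(G(K(-1)), -223) = 3*(-223) - (-6205)/(-5320 + 76*12²) = -669 - (-6205)/(-5320 + 76*144) = -669 - (-6205)/(-5320 + 10944) = -669 - (-6205)/5624 = -669 - 1*(-6205/5624) = -669 + 6205/5624 = -3756251/5624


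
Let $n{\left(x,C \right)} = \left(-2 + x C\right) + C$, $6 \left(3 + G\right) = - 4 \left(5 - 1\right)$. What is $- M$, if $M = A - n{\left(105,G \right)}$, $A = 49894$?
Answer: $- \frac{151490}{3} \approx -50497.0$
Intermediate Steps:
$G = - \frac{17}{3}$ ($G = -3 + \frac{\left(-4\right) \left(5 - 1\right)}{6} = -3 + \frac{\left(-4\right) 4}{6} = -3 + \frac{1}{6} \left(-16\right) = -3 - \frac{8}{3} = - \frac{17}{3} \approx -5.6667$)
$n{\left(x,C \right)} = -2 + C + C x$ ($n{\left(x,C \right)} = \left(-2 + C x\right) + C = -2 + C + C x$)
$M = \frac{151490}{3}$ ($M = 49894 - \left(-2 - \frac{17}{3} - 595\right) = 49894 - - \frac{1808}{3} = 49894 + \frac{1808}{3} = \frac{151490}{3} \approx 50497.0$)
$- M = \left(-1\right) \frac{151490}{3} = - \frac{151490}{3}$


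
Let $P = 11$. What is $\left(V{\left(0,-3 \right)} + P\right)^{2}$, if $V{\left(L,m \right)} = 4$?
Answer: $225$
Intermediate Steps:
$\left(V{\left(0,-3 \right)} + P\right)^{2} = \left(4 + 11\right)^{2} = 15^{2} = 225$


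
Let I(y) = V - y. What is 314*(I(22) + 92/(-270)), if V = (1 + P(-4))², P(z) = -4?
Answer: -565514/135 ≈ -4189.0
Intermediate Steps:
V = 9 (V = (1 - 4)² = (-3)² = 9)
I(y) = 9 - y
314*(I(22) + 92/(-270)) = 314*((9 - 1*22) + 92/(-270)) = 314*((9 - 22) + 92*(-1/270)) = 314*(-13 - 46/135) = 314*(-1801/135) = -565514/135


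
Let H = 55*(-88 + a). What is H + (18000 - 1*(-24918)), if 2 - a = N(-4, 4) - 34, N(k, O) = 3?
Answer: 39893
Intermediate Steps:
a = 33 (a = 2 - (3 - 34) = 2 - 1*(-31) = 2 + 31 = 33)
H = -3025 (H = 55*(-88 + 33) = 55*(-55) = -3025)
H + (18000 - 1*(-24918)) = -3025 + (18000 - 1*(-24918)) = -3025 + (18000 + 24918) = -3025 + 42918 = 39893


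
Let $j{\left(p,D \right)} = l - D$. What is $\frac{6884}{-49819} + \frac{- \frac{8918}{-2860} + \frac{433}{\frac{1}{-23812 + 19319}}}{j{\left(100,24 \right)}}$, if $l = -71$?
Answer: $\frac{969205107863}{47328050} \approx 20478.0$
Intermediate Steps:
$j{\left(p,D \right)} = -71 - D$
$\frac{6884}{-49819} + \frac{- \frac{8918}{-2860} + \frac{433}{\frac{1}{-23812 + 19319}}}{j{\left(100,24 \right)}} = \frac{6884}{-49819} + \frac{- \frac{8918}{-2860} + \frac{433}{\frac{1}{-23812 + 19319}}}{-71 - 24} = 6884 \left(- \frac{1}{49819}\right) + \frac{\left(-8918\right) \left(- \frac{1}{2860}\right) + \frac{433}{\frac{1}{-4493}}}{-71 - 24} = - \frac{6884}{49819} + \frac{\frac{343}{110} + \frac{433}{- \frac{1}{4493}}}{-95} = - \frac{6884}{49819} + \left(\frac{343}{110} + 433 \left(-4493\right)\right) \left(- \frac{1}{95}\right) = - \frac{6884}{49819} + \left(\frac{343}{110} - 1945469\right) \left(- \frac{1}{95}\right) = - \frac{6884}{49819} - - \frac{214001247}{10450} = - \frac{6884}{49819} + \frac{214001247}{10450} = \frac{969205107863}{47328050}$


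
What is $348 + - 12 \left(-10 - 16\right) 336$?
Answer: $105180$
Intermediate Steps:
$348 + - 12 \left(-10 - 16\right) 336 = 348 + \left(-12\right) \left(-26\right) 336 = 348 + 312 \cdot 336 = 348 + 104832 = 105180$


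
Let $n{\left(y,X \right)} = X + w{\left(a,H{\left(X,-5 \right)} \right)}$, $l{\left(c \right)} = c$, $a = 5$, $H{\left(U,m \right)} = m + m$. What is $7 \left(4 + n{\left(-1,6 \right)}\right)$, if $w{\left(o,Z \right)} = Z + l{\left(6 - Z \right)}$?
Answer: $112$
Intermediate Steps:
$H{\left(U,m \right)} = 2 m$
$w{\left(o,Z \right)} = 6$ ($w{\left(o,Z \right)} = Z - \left(-6 + Z\right) = 6$)
$n{\left(y,X \right)} = 6 + X$ ($n{\left(y,X \right)} = X + 6 = 6 + X$)
$7 \left(4 + n{\left(-1,6 \right)}\right) = 7 \left(4 + \left(6 + 6\right)\right) = 7 \left(4 + 12\right) = 7 \cdot 16 = 112$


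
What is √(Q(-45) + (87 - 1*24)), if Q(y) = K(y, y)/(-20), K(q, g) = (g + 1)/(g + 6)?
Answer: 19*√6630/195 ≈ 7.9337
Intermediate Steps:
K(q, g) = (1 + g)/(6 + g)
Q(y) = -(1 + y)/(20*(6 + y)) (Q(y) = ((1 + y)/(6 + y))/(-20) = ((1 + y)/(6 + y))*(-1/20) = -(1 + y)/(20*(6 + y)))
√(Q(-45) + (87 - 1*24)) = √((-1 - 1*(-45))/(20*(6 - 45)) + (87 - 1*24)) = √((1/20)*(-1 + 45)/(-39) + (87 - 24)) = √((1/20)*(-1/39)*44 + 63) = √(-11/195 + 63) = √(12274/195) = 19*√6630/195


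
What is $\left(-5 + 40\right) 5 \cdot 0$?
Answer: $0$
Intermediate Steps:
$\left(-5 + 40\right) 5 \cdot 0 = 35 \cdot 0 = 0$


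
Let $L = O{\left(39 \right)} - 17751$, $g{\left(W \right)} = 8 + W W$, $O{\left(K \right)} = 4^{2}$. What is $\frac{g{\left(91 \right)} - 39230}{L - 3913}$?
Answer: $\frac{30941}{21648} \approx 1.4293$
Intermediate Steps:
$O{\left(K \right)} = 16$
$g{\left(W \right)} = 8 + W^{2}$
$L = -17735$ ($L = 16 - 17751 = -17735$)
$\frac{g{\left(91 \right)} - 39230}{L - 3913} = \frac{\left(8 + 91^{2}\right) - 39230}{-17735 - 3913} = \frac{\left(8 + 8281\right) - 39230}{-21648} = \left(8289 - 39230\right) \left(- \frac{1}{21648}\right) = \left(-30941\right) \left(- \frac{1}{21648}\right) = \frac{30941}{21648}$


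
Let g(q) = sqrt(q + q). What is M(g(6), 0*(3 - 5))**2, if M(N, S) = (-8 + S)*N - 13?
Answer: 937 + 416*sqrt(3) ≈ 1657.5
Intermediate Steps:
g(q) = sqrt(2)*sqrt(q) (g(q) = sqrt(2*q) = sqrt(2)*sqrt(q))
M(N, S) = -13 + N*(-8 + S) (M(N, S) = N*(-8 + S) - 13 = -13 + N*(-8 + S))
M(g(6), 0*(3 - 5))**2 = (-13 - 8*sqrt(2)*sqrt(6) + (sqrt(2)*sqrt(6))*(0*(3 - 5)))**2 = (-13 - 16*sqrt(3) + (2*sqrt(3))*(0*(-2)))**2 = (-13 - 16*sqrt(3) + (2*sqrt(3))*0)**2 = (-13 - 16*sqrt(3) + 0)**2 = (-13 - 16*sqrt(3))**2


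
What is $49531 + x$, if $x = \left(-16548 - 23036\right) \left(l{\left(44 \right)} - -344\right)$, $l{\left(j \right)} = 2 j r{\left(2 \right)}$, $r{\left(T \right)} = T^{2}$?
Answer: $-27500933$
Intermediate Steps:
$l{\left(j \right)} = 8 j$ ($l{\left(j \right)} = 2 j 2^{2} = 2 j 4 = 8 j$)
$x = -27550464$ ($x = \left(-16548 - 23036\right) \left(8 \cdot 44 - -344\right) = - 39584 \left(352 + 344\right) = \left(-39584\right) 696 = -27550464$)
$49531 + x = 49531 - 27550464 = -27500933$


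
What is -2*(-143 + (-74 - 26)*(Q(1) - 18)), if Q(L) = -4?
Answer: -4114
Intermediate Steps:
-2*(-143 + (-74 - 26)*(Q(1) - 18)) = -2*(-143 + (-74 - 26)*(-4 - 18)) = -2*(-143 - 100*(-22)) = -2*(-143 + 2200) = -2*2057 = -4114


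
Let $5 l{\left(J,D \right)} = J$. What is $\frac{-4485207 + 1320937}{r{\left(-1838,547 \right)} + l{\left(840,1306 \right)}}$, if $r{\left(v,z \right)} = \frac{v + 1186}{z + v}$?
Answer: $- \frac{408507257}{21754} \approx -18779.0$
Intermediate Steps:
$l{\left(J,D \right)} = \frac{J}{5}$
$r{\left(v,z \right)} = \frac{1186 + v}{v + z}$
$\frac{-4485207 + 1320937}{r{\left(-1838,547 \right)} + l{\left(840,1306 \right)}} = \frac{-4485207 + 1320937}{\frac{1186 - 1838}{-1838 + 547} + \frac{1}{5} \cdot 840} = - \frac{3164270}{\frac{1}{-1291} \left(-652\right) + 168} = - \frac{3164270}{\left(- \frac{1}{1291}\right) \left(-652\right) + 168} = - \frac{3164270}{\frac{652}{1291} + 168} = - \frac{3164270}{\frac{217540}{1291}} = \left(-3164270\right) \frac{1291}{217540} = - \frac{408507257}{21754}$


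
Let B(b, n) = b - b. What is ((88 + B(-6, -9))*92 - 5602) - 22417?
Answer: -19923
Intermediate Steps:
B(b, n) = 0
((88 + B(-6, -9))*92 - 5602) - 22417 = ((88 + 0)*92 - 5602) - 22417 = (88*92 - 5602) - 22417 = (8096 - 5602) - 22417 = 2494 - 22417 = -19923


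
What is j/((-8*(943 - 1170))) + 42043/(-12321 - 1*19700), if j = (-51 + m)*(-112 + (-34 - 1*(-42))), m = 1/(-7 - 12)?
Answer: 222453351/138106573 ≈ 1.6107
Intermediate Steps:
m = -1/19 (m = 1/(-19) = -1/19 ≈ -0.052632)
j = 100880/19 (j = (-51 - 1/19)*(-112 + (-34 - 1*(-42))) = -970*(-112 + (-34 + 42))/19 = -970*(-112 + 8)/19 = -970/19*(-104) = 100880/19 ≈ 5309.5)
j/((-8*(943 - 1170))) + 42043/(-12321 - 1*19700) = 100880/(19*((-8*(943 - 1170)))) + 42043/(-12321 - 1*19700) = 100880/(19*((-8*(-227)))) + 42043/(-12321 - 19700) = (100880/19)/1816 + 42043/(-32021) = (100880/19)*(1/1816) + 42043*(-1/32021) = 12610/4313 - 42043/32021 = 222453351/138106573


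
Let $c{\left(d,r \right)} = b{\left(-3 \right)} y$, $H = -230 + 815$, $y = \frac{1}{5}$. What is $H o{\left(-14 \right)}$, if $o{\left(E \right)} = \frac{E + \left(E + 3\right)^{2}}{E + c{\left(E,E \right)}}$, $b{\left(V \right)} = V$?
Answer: $- \frac{312975}{73} \approx -4287.3$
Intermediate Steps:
$y = \frac{1}{5} \approx 0.2$
$H = 585$
$c{\left(d,r \right)} = - \frac{3}{5}$ ($c{\left(d,r \right)} = \left(-3\right) \frac{1}{5} = - \frac{3}{5}$)
$o{\left(E \right)} = \frac{E + \left(3 + E\right)^{2}}{- \frac{3}{5} + E}$ ($o{\left(E \right)} = \frac{E + \left(E + 3\right)^{2}}{E - \frac{3}{5}} = \frac{E + \left(3 + E\right)^{2}}{- \frac{3}{5} + E}$)
$H o{\left(-14 \right)} = 585 \frac{5 \left(-14 + \left(3 - 14\right)^{2}\right)}{-3 + 5 \left(-14\right)} = 585 \frac{5 \left(-14 + \left(-11\right)^{2}\right)}{-3 - 70} = 585 \frac{5 \left(-14 + 121\right)}{-73} = 585 \cdot 5 \left(- \frac{1}{73}\right) 107 = 585 \left(- \frac{535}{73}\right) = - \frac{312975}{73}$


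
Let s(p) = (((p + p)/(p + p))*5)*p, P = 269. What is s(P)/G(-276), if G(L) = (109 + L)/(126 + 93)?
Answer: -294555/167 ≈ -1763.8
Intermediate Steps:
G(L) = 109/219 + L/219 (G(L) = (109 + L)/219 = (109 + L)*(1/219) = 109/219 + L/219)
s(p) = 5*p (s(p) = (((2*p)/((2*p)))*5)*p = (((2*p)*(1/(2*p)))*5)*p = (1*5)*p = 5*p)
s(P)/G(-276) = (5*269)/(109/219 + (1/219)*(-276)) = 1345/(109/219 - 92/73) = 1345/(-167/219) = 1345*(-219/167) = -294555/167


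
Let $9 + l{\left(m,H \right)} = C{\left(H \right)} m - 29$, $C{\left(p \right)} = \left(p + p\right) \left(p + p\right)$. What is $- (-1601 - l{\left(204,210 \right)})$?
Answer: $35987163$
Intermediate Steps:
$C{\left(p \right)} = 4 p^{2}$ ($C{\left(p \right)} = 2 p 2 p = 4 p^{2}$)
$l{\left(m,H \right)} = -38 + 4 m H^{2}$ ($l{\left(m,H \right)} = -9 + \left(4 H^{2} m - 29\right) = -9 + \left(4 m H^{2} - 29\right) = -9 + \left(-29 + 4 m H^{2}\right) = -38 + 4 m H^{2}$)
$- (-1601 - l{\left(204,210 \right)}) = - (-1601 - \left(-38 + 4 \cdot 204 \cdot 210^{2}\right)) = - (-1601 - \left(-38 + 4 \cdot 204 \cdot 44100\right)) = - (-1601 - \left(-38 + 35985600\right)) = - (-1601 - 35985562) = \left(-1\right) \left(-35987163\right) = 35987163$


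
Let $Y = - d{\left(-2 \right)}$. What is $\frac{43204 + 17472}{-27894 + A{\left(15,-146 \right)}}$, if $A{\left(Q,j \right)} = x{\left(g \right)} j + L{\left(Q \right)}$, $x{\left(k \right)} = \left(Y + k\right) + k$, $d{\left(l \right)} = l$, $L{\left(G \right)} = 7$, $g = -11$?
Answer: $- \frac{60676}{24967} \approx -2.4302$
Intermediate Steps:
$Y = 2$ ($Y = \left(-1\right) \left(-2\right) = 2$)
$x{\left(k \right)} = 2 + 2 k$ ($x{\left(k \right)} = \left(2 + k\right) + k = 2 + 2 k$)
$A{\left(Q,j \right)} = 7 - 20 j$ ($A{\left(Q,j \right)} = \left(2 + 2 \left(-11\right)\right) j + 7 = \left(2 - 22\right) j + 7 = - 20 j + 7 = 7 - 20 j$)
$\frac{43204 + 17472}{-27894 + A{\left(15,-146 \right)}} = \frac{43204 + 17472}{-27894 + \left(7 - -2920\right)} = \frac{60676}{-27894 + \left(7 + 2920\right)} = \frac{60676}{-27894 + 2927} = \frac{60676}{-24967} = 60676 \left(- \frac{1}{24967}\right) = - \frac{60676}{24967}$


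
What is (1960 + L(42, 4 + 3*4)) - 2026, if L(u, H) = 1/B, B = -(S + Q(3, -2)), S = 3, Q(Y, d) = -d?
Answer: -331/5 ≈ -66.200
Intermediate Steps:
B = -5 (B = -(3 - 1*(-2)) = -(3 + 2) = -1*5 = -5)
L(u, H) = -⅕ (L(u, H) = 1/(-5) = -⅕)
(1960 + L(42, 4 + 3*4)) - 2026 = (1960 - ⅕) - 2026 = 9799/5 - 2026 = -331/5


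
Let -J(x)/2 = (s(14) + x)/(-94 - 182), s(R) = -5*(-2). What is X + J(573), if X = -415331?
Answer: -57315095/138 ≈ -4.1533e+5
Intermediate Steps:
s(R) = 10
J(x) = 5/69 + x/138 (J(x) = -2*(10 + x)/(-94 - 182) = -2*(10 + x)/(-276) = -2*(10 + x)*(-1)/276 = -2*(-5/138 - x/276) = 5/69 + x/138)
X + J(573) = -415331 + (5/69 + (1/138)*573) = -415331 + (5/69 + 191/46) = -415331 + 583/138 = -57315095/138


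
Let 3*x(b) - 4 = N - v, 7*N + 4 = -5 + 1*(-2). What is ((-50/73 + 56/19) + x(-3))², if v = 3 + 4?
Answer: 462852196/848382129 ≈ 0.54557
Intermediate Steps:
v = 7
N = -11/7 (N = -4/7 + (-5 + 1*(-2))/7 = -4/7 + (-5 - 2)/7 = -4/7 + (⅐)*(-7) = -4/7 - 1 = -11/7 ≈ -1.5714)
x(b) = -32/21 (x(b) = 4/3 + (-11/7 - 1*7)/3 = 4/3 + (-11/7 - 7)/3 = 4/3 + (⅓)*(-60/7) = 4/3 - 20/7 = -32/21)
((-50/73 + 56/19) + x(-3))² = ((-50/73 + 56/19) - 32/21)² = (3138/1387 - 32/21)² = (21514/29127)² = 462852196/848382129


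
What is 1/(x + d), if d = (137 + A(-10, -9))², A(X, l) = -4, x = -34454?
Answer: -1/16765 ≈ -5.9648e-5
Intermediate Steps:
d = 17689 (d = (137 - 4)² = 133² = 17689)
1/(x + d) = 1/(-34454 + 17689) = 1/(-16765) = -1/16765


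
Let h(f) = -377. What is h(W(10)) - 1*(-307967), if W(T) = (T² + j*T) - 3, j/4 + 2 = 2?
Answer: 307590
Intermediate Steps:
j = 0 (j = -8 + 4*2 = -8 + 8 = 0)
W(T) = -3 + T² (W(T) = (T² + 0*T) - 3 = (T² + 0) - 3 = T² - 3 = -3 + T²)
h(W(10)) - 1*(-307967) = -377 - 1*(-307967) = -377 + 307967 = 307590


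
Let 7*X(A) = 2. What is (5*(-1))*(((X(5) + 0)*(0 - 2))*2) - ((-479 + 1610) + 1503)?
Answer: -18398/7 ≈ -2628.3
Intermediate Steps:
X(A) = 2/7 (X(A) = (⅐)*2 = 2/7)
(5*(-1))*(((X(5) + 0)*(0 - 2))*2) - ((-479 + 1610) + 1503) = (5*(-1))*(((2/7 + 0)*(0 - 2))*2) - ((-479 + 1610) + 1503) = -5*(2/7)*(-2)*2 - (1131 + 1503) = -(-20)*2/7 - 1*2634 = -5*(-8/7) - 2634 = 40/7 - 2634 = -18398/7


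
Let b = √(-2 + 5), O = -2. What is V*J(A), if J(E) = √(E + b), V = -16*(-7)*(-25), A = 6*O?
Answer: -2800*I*√(12 - √3) ≈ -8972.2*I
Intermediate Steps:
b = √3 ≈ 1.7320
A = -12 (A = 6*(-2) = -12)
V = -2800 (V = 112*(-25) = -2800)
J(E) = √(E + √3)
V*J(A) = -2800*√(-12 + √3)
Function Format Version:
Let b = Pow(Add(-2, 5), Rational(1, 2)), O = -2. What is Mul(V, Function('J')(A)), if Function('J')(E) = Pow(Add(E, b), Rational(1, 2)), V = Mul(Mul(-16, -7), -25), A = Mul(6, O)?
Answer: Mul(-2800, I, Pow(Add(12, Mul(-1, Pow(3, Rational(1, 2)))), Rational(1, 2))) ≈ Mul(-8972.2, I)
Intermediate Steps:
b = Pow(3, Rational(1, 2)) ≈ 1.7320
A = -12 (A = Mul(6, -2) = -12)
V = -2800 (V = Mul(112, -25) = -2800)
Function('J')(E) = Pow(Add(E, Pow(3, Rational(1, 2))), Rational(1, 2))
Mul(V, Function('J')(A)) = Mul(-2800, Pow(Add(-12, Pow(3, Rational(1, 2))), Rational(1, 2)))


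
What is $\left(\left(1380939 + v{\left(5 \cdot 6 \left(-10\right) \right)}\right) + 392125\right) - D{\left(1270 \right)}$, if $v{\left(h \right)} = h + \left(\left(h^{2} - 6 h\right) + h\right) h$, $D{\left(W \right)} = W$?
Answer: $-25678506$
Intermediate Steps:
$v{\left(h \right)} = h + h \left(h^{2} - 5 h\right)$ ($v{\left(h \right)} = h + \left(h^{2} - 5 h\right) h = h + h \left(h^{2} - 5 h\right)$)
$\left(\left(1380939 + v{\left(5 \cdot 6 \left(-10\right) \right)}\right) + 392125\right) - D{\left(1270 \right)} = \left(\left(1380939 + 5 \cdot 6 \left(-10\right) \left(1 + \left(5 \cdot 6 \left(-10\right)\right)^{2} - 5 \cdot 5 \cdot 6 \left(-10\right)\right)\right) + 392125\right) - 1270 = \left(\left(1380939 + 30 \left(-10\right) \left(1 + \left(30 \left(-10\right)\right)^{2} - 5 \cdot 30 \left(-10\right)\right)\right) + 392125\right) - 1270 = \left(\left(1380939 - 300 \left(1 + \left(-300\right)^{2} - -1500\right)\right) + 392125\right) - 1270 = \left(\left(1380939 - 300 \left(1 + 90000 + 1500\right)\right) + 392125\right) - 1270 = \left(\left(1380939 - 27450300\right) + 392125\right) - 1270 = \left(-26069361 + 392125\right) - 1270 = -25677236 - 1270 = -25678506$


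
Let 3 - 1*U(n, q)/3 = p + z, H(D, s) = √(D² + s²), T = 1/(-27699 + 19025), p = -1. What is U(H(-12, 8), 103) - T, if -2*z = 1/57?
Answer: 991014/82403 ≈ 12.026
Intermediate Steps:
z = -1/114 (z = -½/57 = -½*1/57 = -1/114 ≈ -0.0087719)
T = -1/8674 (T = 1/(-8674) = -1/8674 ≈ -0.00011529)
U(n, q) = 457/38 (U(n, q) = 9 - 3*(-1 - 1/114) = 9 - 3*(-115/114) = 9 + 115/38 = 457/38)
U(H(-12, 8), 103) - T = 457/38 - 1*(-1/8674) = 457/38 + 1/8674 = 991014/82403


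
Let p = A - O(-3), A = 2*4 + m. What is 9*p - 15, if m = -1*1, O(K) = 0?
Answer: 48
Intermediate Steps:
m = -1
A = 7 (A = 2*4 - 1 = 8 - 1 = 7)
p = 7 (p = 7 - 1*0 = 7 + 0 = 7)
9*p - 15 = 9*7 - 15 = 63 - 15 = 48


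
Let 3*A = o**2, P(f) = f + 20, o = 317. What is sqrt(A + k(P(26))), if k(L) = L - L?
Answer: 317*sqrt(3)/3 ≈ 183.02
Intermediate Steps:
P(f) = 20 + f
A = 100489/3 (A = (1/3)*317**2 = (1/3)*100489 = 100489/3 ≈ 33496.)
k(L) = 0
sqrt(A + k(P(26))) = sqrt(100489/3 + 0) = sqrt(100489/3) = 317*sqrt(3)/3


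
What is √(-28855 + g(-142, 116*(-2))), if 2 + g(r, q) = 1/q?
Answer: 5*I*√15531994/116 ≈ 169.87*I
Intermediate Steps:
g(r, q) = -2 + 1/q
√(-28855 + g(-142, 116*(-2))) = √(-28855 + (-2 + 1/(116*(-2)))) = √(-28855 + (-2 + 1/(-232))) = √(-28855 + (-2 - 1/232)) = √(-28855 - 465/232) = √(-6694825/232) = 5*I*√15531994/116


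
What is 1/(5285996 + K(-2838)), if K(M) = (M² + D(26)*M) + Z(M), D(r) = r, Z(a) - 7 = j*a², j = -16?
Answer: -1/115601445 ≈ -8.6504e-9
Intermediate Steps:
Z(a) = 7 - 16*a²
K(M) = 7 - 15*M² + 26*M (K(M) = (M² + 26*M) + (7 - 16*M²) = 7 - 15*M² + 26*M)
1/(5285996 + K(-2838)) = 1/(5285996 + (7 - 15*(-2838)² + 26*(-2838))) = 1/(5285996 + (7 - 15*8054244 - 73788)) = 1/(5285996 + (7 - 120813660 - 73788)) = 1/(5285996 - 120887441) = 1/(-115601445) = -1/115601445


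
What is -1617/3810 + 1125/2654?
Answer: -439/842645 ≈ -0.00052098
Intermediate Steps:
-1617/3810 + 1125/2654 = -1617*1/3810 + 1125*(1/2654) = -539/1270 + 1125/2654 = -439/842645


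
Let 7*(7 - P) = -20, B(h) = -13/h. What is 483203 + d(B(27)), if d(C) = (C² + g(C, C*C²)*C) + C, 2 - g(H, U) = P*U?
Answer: 599183572300/1240029 ≈ 4.8320e+5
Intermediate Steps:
P = 69/7 (P = 7 - ⅐*(-20) = 7 + 20/7 = 69/7 ≈ 9.8571)
g(H, U) = 2 - 69*U/7
d(C) = C + C² + C*(2 - 69*C³/7) (d(C) = (C² + (2 - 69*C*C²/7)*C) + C = (C² + (2 - 69*C³/7)*C) + C = (C² + C*(2 - 69*C³/7)) + C = C + C² + C*(2 - 69*C³/7))
483203 + d(B(27)) = 483203 + (-13/27)*(21 - 69*(-13/27)³ + 7*(-13/27))/7 = 483203 + (-13*1/27)*(21 - 69*(-13*1/27)³ + 7*(-13*1/27))/7 = 483203 + (⅐)*(-13/27)*(21 - 69*(-13/27)³ + 7*(-13/27)) = 483203 + (⅐)*(-13/27)*(21 - 69*(-2197/19683) - 91/27) = 483203 + (⅐)*(-13/27)*(21 + 50531/6561 - 91/27) = 483203 + (⅐)*(-13/27)*(166199/6561) = 483203 - 2160587/1240029 = 599183572300/1240029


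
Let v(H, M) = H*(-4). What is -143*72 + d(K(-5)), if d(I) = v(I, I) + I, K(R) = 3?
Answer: -10305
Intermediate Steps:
v(H, M) = -4*H
d(I) = -3*I (d(I) = -4*I + I = -3*I)
-143*72 + d(K(-5)) = -143*72 - 3*3 = -10296 - 9 = -10305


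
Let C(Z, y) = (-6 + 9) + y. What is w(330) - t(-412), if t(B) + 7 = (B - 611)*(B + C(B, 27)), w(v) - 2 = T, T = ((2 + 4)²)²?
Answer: -389481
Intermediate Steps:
C(Z, y) = 3 + y
T = 1296 (T = (6²)² = 36² = 1296)
w(v) = 1298 (w(v) = 2 + 1296 = 1298)
t(B) = -7 + (-611 + B)*(30 + B) (t(B) = -7 + (B - 611)*(B + (3 + 27)) = -7 + (-611 + B)*(B + 30) = -7 + (-611 + B)*(30 + B))
w(330) - t(-412) = 1298 - (-18337 + (-412)² - 581*(-412)) = 1298 - (-18337 + 169744 + 239372) = 1298 - 1*390779 = 1298 - 390779 = -389481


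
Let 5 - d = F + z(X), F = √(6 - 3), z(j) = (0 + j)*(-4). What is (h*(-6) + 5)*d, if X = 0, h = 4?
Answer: -95 + 19*√3 ≈ -62.091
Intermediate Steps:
z(j) = -4*j (z(j) = j*(-4) = -4*j)
F = √3 ≈ 1.7320
d = 5 - √3 (d = 5 - (√3 - 4*0) = 5 - (√3 + 0) = 5 - √3 ≈ 3.2679)
(h*(-6) + 5)*d = (4*(-6) + 5)*(5 - √3) = (-24 + 5)*(5 - √3) = -19*(5 - √3) = -95 + 19*√3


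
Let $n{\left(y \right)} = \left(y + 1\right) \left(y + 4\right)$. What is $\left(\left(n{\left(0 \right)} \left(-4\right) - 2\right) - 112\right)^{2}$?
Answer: $16900$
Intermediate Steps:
$n{\left(y \right)} = \left(1 + y\right) \left(4 + y\right)$
$\left(\left(n{\left(0 \right)} \left(-4\right) - 2\right) - 112\right)^{2} = \left(\left(\left(4 + 0^{2} + 5 \cdot 0\right) \left(-4\right) - 2\right) - 112\right)^{2} = \left(\left(\left(4 + 0 + 0\right) \left(-4\right) - 2\right) - 112\right)^{2} = \left(\left(4 \left(-4\right) - 2\right) - 112\right)^{2} = \left(\left(-16 - 2\right) - 112\right)^{2} = \left(-18 - 112\right)^{2} = \left(-130\right)^{2} = 16900$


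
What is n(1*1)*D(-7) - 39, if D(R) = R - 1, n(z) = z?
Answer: -47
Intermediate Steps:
D(R) = -1 + R
n(1*1)*D(-7) - 39 = (1*1)*(-1 - 7) - 39 = 1*(-8) - 39 = -8 - 39 = -47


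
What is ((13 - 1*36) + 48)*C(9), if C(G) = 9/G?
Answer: 25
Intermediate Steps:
((13 - 1*36) + 48)*C(9) = ((13 - 1*36) + 48)*(9/9) = ((13 - 36) + 48)*(9*(1/9)) = (-23 + 48)*1 = 25*1 = 25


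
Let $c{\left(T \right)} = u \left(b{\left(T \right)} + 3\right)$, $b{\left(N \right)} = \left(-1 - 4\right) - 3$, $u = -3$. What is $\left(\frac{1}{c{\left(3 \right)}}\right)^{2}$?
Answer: $\frac{1}{225} \approx 0.0044444$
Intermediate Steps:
$b{\left(N \right)} = -8$ ($b{\left(N \right)} = -5 - 3 = -8$)
$c{\left(T \right)} = 15$ ($c{\left(T \right)} = - 3 \left(-8 + 3\right) = \left(-3\right) \left(-5\right) = 15$)
$\left(\frac{1}{c{\left(3 \right)}}\right)^{2} = \left(\frac{1}{15}\right)^{2} = \frac{1}{225}$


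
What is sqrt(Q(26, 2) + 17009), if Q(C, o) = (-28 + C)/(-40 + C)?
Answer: 22*sqrt(1722)/7 ≈ 130.42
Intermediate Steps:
Q(C, o) = (-28 + C)/(-40 + C)
sqrt(Q(26, 2) + 17009) = sqrt((-28 + 26)/(-40 + 26) + 17009) = sqrt(-2/(-14) + 17009) = sqrt(-1/14*(-2) + 17009) = sqrt(1/7 + 17009) = sqrt(119064/7) = 22*sqrt(1722)/7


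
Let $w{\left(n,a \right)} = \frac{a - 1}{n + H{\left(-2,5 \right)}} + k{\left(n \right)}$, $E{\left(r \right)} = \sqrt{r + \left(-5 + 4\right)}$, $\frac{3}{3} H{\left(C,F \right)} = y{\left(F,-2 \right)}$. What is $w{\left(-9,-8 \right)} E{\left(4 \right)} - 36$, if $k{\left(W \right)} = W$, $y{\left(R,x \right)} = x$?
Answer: $-36 - \frac{90 \sqrt{3}}{11} \approx -50.171$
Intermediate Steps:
$H{\left(C,F \right)} = -2$
$E{\left(r \right)} = \sqrt{-1 + r}$ ($E{\left(r \right)} = \sqrt{r - 1} = \sqrt{-1 + r}$)
$w{\left(n,a \right)} = n + \frac{-1 + a}{-2 + n}$ ($w{\left(n,a \right)} = \frac{a - 1}{n - 2} + n = \frac{-1 + a}{-2 + n} + n = n + \frac{-1 + a}{-2 + n}$)
$w{\left(-9,-8 \right)} E{\left(4 \right)} - 36 = \frac{-1 - 8 + \left(-9\right)^{2} - -18}{-2 - 9} \sqrt{-1 + 4} - 36 = \frac{-1 - 8 + 81 + 18}{-11} \sqrt{3} - 36 = \left(- \frac{1}{11}\right) 90 \sqrt{3} - 36 = - \frac{90 \sqrt{3}}{11} - 36 = -36 - \frac{90 \sqrt{3}}{11}$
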